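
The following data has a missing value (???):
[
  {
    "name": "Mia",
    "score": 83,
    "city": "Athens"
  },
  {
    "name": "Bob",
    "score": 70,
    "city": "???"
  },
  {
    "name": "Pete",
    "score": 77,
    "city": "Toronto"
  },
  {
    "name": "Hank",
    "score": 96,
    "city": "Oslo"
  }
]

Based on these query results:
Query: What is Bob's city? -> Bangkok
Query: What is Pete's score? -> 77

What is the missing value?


The missing value is Bob's city
From query: Bob's city = Bangkok

ANSWER: Bangkok


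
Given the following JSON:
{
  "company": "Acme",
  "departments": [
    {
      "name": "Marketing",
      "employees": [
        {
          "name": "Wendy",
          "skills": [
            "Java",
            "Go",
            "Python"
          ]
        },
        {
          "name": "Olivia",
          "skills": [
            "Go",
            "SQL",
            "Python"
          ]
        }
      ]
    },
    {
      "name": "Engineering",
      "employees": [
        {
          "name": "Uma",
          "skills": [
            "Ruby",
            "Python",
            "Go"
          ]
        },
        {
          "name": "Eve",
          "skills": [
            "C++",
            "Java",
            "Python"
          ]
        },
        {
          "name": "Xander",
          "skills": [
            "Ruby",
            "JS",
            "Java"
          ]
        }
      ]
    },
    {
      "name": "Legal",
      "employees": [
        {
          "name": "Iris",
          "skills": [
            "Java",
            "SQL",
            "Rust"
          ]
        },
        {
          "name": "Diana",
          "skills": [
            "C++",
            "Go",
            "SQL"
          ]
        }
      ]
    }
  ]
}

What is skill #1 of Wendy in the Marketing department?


Path: departments[0].employees[0].skills[0]
Value: Java

ANSWER: Java


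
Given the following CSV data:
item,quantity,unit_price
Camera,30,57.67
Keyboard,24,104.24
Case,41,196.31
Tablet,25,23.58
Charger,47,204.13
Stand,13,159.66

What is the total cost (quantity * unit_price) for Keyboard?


Row: Keyboard
quantity = 24
unit_price = 104.24
total = 24 * 104.24 = 2501.76

ANSWER: 2501.76


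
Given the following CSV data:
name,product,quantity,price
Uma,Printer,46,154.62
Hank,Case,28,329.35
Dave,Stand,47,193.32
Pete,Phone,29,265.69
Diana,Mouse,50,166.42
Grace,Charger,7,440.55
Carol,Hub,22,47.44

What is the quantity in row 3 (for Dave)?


Row 3: Dave
Column 'quantity' = 47

ANSWER: 47


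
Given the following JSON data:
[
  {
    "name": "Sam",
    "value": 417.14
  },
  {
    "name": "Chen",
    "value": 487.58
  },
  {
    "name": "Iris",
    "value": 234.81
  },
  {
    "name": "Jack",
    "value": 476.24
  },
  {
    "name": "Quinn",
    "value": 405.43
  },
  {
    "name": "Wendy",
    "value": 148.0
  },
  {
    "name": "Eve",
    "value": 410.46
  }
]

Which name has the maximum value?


Comparing values:
  Sam: 417.14
  Chen: 487.58
  Iris: 234.81
  Jack: 476.24
  Quinn: 405.43
  Wendy: 148.0
  Eve: 410.46
Maximum: Chen (487.58)

ANSWER: Chen


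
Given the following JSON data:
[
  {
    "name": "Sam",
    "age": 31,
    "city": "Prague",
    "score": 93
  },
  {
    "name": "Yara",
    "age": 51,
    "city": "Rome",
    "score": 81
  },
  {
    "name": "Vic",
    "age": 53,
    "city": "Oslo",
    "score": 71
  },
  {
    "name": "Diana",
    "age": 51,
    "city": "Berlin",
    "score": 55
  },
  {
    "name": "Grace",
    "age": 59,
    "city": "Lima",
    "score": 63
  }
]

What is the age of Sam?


Looking up record where name = Sam
Record index: 0
Field 'age' = 31

ANSWER: 31


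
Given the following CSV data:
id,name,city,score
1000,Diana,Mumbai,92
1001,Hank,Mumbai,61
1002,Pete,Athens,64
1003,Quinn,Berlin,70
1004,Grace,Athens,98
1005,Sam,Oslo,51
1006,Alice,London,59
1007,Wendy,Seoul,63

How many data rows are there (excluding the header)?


Counting rows (excluding header):
Header: id,name,city,score
Data rows: 8

ANSWER: 8


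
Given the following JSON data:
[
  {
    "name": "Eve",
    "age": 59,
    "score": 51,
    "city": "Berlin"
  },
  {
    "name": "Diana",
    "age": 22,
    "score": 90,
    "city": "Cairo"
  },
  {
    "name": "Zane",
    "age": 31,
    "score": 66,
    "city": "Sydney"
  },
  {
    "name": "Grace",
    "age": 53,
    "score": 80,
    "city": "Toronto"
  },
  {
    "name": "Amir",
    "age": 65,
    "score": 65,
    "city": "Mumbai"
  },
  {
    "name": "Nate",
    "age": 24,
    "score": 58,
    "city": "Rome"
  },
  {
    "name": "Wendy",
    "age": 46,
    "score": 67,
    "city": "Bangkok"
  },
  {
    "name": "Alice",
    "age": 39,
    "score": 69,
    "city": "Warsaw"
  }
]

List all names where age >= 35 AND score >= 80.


Checking both conditions:
  Eve (age=59, score=51) -> no
  Diana (age=22, score=90) -> no
  Zane (age=31, score=66) -> no
  Grace (age=53, score=80) -> YES
  Amir (age=65, score=65) -> no
  Nate (age=24, score=58) -> no
  Wendy (age=46, score=67) -> no
  Alice (age=39, score=69) -> no


ANSWER: Grace


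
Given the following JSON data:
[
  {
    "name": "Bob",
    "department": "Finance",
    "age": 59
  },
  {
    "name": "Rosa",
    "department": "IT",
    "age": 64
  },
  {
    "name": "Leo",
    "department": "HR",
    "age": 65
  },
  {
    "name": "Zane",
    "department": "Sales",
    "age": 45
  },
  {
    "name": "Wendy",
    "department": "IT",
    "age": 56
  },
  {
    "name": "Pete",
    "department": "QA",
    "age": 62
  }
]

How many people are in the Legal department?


Scanning records for department = Legal
  No matches found
Count: 0

ANSWER: 0


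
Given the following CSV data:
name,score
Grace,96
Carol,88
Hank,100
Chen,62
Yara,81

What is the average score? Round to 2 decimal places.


Scores: 96, 88, 100, 62, 81
Sum = 427
Count = 5
Average = 427 / 5 = 85.40

ANSWER: 85.40


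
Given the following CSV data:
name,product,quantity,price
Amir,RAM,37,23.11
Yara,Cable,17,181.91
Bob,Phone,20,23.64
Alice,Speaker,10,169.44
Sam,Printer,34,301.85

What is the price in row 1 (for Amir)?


Row 1: Amir
Column 'price' = 23.11

ANSWER: 23.11


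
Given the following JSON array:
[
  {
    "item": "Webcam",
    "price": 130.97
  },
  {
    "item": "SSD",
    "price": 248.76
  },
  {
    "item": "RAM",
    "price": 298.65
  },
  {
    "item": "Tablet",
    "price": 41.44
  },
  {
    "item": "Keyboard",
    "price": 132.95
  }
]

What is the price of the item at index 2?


Array index 2 -> RAM
price = 298.65

ANSWER: 298.65


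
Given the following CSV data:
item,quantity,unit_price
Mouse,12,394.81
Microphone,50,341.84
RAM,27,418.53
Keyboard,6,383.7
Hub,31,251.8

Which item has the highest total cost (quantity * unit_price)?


Computing row totals:
  Mouse: 4737.72
  Microphone: 17092.0
  RAM: 11300.31
  Keyboard: 2302.2
  Hub: 7805.8
Maximum: Microphone (17092.0)

ANSWER: Microphone


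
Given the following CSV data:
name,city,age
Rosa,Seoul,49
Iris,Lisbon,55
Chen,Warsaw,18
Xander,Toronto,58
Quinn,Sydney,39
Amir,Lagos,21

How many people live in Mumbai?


Scanning city column for 'Mumbai':
Total matches: 0

ANSWER: 0


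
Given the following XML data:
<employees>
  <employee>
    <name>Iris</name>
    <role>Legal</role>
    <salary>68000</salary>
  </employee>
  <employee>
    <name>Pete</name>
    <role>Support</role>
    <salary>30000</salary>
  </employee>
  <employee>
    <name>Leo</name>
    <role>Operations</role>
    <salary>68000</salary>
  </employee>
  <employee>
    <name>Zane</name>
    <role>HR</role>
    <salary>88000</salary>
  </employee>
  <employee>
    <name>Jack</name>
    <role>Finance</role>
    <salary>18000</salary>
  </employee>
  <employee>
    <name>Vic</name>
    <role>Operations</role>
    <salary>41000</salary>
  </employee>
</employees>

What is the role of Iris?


Searching for <employee> with <name>Iris</name>
Found at position 1
<role>Legal</role>

ANSWER: Legal


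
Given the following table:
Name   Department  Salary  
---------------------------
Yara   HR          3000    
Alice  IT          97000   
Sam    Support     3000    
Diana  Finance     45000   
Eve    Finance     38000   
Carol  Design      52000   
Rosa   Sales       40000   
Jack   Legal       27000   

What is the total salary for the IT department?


IT department members:
  Alice: 97000
Total = 97000 = 97000

ANSWER: 97000


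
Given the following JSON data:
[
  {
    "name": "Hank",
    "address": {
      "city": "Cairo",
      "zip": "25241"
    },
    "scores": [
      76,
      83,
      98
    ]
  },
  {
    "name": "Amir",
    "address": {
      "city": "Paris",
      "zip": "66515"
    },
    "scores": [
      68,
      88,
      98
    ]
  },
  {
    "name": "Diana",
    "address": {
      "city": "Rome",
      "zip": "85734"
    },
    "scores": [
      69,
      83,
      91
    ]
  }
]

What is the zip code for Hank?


Path: records[0].address.zip
Value: 25241

ANSWER: 25241


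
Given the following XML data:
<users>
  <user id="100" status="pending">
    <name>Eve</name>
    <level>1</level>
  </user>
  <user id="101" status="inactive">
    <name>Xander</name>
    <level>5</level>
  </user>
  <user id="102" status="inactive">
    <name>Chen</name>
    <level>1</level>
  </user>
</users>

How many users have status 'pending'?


Counting users with status='pending':
  Eve (id=100) -> MATCH
Count: 1

ANSWER: 1


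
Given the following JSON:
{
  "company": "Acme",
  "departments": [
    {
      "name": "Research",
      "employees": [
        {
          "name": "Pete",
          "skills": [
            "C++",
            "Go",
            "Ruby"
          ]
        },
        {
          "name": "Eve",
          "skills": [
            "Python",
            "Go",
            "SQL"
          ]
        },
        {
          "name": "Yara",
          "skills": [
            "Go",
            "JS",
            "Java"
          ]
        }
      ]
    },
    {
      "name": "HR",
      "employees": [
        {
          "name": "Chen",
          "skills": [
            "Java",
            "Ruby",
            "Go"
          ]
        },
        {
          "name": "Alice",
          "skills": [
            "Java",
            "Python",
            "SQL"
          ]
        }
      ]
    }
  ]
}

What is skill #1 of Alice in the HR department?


Path: departments[1].employees[1].skills[0]
Value: Java

ANSWER: Java


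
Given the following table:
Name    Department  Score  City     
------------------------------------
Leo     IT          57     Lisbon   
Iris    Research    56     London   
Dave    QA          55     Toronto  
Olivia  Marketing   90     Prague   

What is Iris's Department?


Row 2: Iris
Department = Research

ANSWER: Research


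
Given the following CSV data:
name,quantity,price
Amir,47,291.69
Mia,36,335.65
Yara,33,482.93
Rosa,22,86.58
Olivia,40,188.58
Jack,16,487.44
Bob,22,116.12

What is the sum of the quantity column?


Values in 'quantity' column:
  Row 1: 47
  Row 2: 36
  Row 3: 33
  Row 4: 22
  Row 5: 40
  Row 6: 16
  Row 7: 22
Sum = 47 + 36 + 33 + 22 + 40 + 16 + 22 = 216

ANSWER: 216


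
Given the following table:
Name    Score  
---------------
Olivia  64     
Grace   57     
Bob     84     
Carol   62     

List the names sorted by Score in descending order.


Sorting by Score (descending):
  Bob: 84
  Olivia: 64
  Carol: 62
  Grace: 57


ANSWER: Bob, Olivia, Carol, Grace


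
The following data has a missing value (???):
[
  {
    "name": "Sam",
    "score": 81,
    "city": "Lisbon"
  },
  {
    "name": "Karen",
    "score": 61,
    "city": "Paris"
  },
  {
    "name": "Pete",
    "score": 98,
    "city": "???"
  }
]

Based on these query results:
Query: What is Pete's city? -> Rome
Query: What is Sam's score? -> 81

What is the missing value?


The missing value is Pete's city
From query: Pete's city = Rome

ANSWER: Rome


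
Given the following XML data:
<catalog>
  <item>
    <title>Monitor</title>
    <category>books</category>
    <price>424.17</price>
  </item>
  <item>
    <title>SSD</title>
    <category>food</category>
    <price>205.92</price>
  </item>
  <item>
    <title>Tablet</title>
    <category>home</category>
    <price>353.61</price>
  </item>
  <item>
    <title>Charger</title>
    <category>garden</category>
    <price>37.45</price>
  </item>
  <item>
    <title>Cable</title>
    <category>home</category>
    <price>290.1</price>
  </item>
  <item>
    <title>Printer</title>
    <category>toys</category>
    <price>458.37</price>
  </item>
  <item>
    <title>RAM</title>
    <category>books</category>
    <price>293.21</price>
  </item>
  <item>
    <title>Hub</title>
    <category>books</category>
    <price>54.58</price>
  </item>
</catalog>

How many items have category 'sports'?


Scanning <item> elements for <category>sports</category>:
Count: 0

ANSWER: 0


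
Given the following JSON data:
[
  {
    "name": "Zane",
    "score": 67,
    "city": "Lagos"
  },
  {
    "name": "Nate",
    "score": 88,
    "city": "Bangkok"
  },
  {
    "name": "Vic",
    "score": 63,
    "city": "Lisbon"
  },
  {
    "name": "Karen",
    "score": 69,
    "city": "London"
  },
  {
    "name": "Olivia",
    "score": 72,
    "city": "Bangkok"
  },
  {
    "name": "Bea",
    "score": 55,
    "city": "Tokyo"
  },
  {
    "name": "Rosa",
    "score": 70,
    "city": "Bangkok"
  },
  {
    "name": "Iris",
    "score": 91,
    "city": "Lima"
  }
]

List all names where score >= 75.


Filtering records where score >= 75:
  Zane (score=67) -> no
  Nate (score=88) -> YES
  Vic (score=63) -> no
  Karen (score=69) -> no
  Olivia (score=72) -> no
  Bea (score=55) -> no
  Rosa (score=70) -> no
  Iris (score=91) -> YES


ANSWER: Nate, Iris


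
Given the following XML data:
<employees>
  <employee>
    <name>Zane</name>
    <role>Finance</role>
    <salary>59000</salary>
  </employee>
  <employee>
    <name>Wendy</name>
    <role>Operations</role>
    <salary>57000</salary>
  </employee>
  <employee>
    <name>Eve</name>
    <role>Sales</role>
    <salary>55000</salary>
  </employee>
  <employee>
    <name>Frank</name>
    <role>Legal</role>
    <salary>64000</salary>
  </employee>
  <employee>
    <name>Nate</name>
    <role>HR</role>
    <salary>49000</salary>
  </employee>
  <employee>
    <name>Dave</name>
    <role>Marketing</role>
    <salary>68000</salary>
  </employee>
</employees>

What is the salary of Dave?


Searching for <employee> with <name>Dave</name>
Found at position 6
<salary>68000</salary>

ANSWER: 68000


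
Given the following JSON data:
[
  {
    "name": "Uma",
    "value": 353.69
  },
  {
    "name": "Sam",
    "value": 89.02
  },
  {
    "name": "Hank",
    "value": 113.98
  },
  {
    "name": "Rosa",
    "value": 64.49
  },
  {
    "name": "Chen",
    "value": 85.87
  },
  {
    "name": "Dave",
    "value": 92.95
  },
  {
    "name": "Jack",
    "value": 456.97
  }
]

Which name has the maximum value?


Comparing values:
  Uma: 353.69
  Sam: 89.02
  Hank: 113.98
  Rosa: 64.49
  Chen: 85.87
  Dave: 92.95
  Jack: 456.97
Maximum: Jack (456.97)

ANSWER: Jack


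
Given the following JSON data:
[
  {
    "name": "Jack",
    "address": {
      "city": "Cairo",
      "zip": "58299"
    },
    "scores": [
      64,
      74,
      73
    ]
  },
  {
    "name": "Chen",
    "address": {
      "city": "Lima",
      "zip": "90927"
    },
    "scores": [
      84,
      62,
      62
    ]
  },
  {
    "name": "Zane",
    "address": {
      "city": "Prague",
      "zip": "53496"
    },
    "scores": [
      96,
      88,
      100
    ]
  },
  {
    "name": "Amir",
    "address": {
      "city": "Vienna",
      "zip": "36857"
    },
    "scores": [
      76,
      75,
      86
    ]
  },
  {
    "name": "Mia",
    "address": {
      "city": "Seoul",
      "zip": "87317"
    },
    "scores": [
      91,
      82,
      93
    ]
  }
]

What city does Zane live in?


Path: records[2].address.city
Value: Prague

ANSWER: Prague


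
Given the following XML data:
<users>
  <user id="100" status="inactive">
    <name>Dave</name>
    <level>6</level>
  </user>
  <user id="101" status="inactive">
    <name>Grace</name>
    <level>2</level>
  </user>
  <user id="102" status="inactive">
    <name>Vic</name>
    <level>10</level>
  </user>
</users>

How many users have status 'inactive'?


Counting users with status='inactive':
  Dave (id=100) -> MATCH
  Grace (id=101) -> MATCH
  Vic (id=102) -> MATCH
Count: 3

ANSWER: 3


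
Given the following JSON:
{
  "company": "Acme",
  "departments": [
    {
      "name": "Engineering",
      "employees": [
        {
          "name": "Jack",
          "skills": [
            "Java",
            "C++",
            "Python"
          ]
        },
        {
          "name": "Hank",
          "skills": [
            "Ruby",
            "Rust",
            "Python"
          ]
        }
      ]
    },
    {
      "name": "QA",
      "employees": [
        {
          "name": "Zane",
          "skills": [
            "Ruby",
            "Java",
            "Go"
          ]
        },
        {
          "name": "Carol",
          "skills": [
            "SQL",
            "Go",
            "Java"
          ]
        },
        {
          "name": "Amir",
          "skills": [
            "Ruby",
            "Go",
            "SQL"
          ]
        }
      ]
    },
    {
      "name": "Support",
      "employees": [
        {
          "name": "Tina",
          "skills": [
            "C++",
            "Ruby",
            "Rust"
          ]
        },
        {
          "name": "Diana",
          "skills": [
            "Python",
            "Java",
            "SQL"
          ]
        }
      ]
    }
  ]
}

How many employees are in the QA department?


Path: departments[1].employees
Count: 3

ANSWER: 3


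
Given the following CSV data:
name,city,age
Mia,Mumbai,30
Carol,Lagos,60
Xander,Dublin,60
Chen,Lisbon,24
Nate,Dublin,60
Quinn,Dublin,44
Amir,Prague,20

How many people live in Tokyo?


Scanning city column for 'Tokyo':
Total matches: 0

ANSWER: 0


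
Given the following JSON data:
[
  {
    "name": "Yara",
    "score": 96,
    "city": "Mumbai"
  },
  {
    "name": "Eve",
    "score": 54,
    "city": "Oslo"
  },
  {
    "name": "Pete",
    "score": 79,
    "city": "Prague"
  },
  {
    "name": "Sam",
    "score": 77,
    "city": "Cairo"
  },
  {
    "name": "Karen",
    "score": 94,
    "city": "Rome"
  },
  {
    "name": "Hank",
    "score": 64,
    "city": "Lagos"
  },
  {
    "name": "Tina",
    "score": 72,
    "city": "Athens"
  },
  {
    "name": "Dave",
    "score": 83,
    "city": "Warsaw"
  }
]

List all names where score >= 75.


Filtering records where score >= 75:
  Yara (score=96) -> YES
  Eve (score=54) -> no
  Pete (score=79) -> YES
  Sam (score=77) -> YES
  Karen (score=94) -> YES
  Hank (score=64) -> no
  Tina (score=72) -> no
  Dave (score=83) -> YES


ANSWER: Yara, Pete, Sam, Karen, Dave


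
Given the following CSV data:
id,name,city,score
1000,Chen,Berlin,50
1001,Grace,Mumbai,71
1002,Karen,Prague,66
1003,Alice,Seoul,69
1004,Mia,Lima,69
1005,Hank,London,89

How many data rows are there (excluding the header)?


Counting rows (excluding header):
Header: id,name,city,score
Data rows: 6

ANSWER: 6


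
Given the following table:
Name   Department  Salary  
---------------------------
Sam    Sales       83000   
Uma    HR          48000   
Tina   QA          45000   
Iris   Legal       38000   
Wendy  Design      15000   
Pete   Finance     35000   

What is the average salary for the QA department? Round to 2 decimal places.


QA department members:
  Tina: 45000
Sum = 45000
Count = 1
Average = 45000 / 1 = 45000.00

ANSWER: 45000.00


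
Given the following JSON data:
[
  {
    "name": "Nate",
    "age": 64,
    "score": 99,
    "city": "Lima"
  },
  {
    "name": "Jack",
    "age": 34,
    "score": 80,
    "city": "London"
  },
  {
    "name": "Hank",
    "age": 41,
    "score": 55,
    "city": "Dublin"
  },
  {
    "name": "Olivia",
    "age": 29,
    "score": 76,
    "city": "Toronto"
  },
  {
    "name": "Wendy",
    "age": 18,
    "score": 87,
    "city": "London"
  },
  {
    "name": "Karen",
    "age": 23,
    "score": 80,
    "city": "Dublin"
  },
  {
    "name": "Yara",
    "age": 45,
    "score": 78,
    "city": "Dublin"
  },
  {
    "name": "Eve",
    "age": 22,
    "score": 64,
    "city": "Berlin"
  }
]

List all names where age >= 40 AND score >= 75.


Checking both conditions:
  Nate (age=64, score=99) -> YES
  Jack (age=34, score=80) -> no
  Hank (age=41, score=55) -> no
  Olivia (age=29, score=76) -> no
  Wendy (age=18, score=87) -> no
  Karen (age=23, score=80) -> no
  Yara (age=45, score=78) -> YES
  Eve (age=22, score=64) -> no


ANSWER: Nate, Yara


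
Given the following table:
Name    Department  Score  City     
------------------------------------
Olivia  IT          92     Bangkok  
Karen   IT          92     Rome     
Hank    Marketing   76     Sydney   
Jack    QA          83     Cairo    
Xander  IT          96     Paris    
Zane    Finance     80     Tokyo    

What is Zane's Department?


Row 6: Zane
Department = Finance

ANSWER: Finance


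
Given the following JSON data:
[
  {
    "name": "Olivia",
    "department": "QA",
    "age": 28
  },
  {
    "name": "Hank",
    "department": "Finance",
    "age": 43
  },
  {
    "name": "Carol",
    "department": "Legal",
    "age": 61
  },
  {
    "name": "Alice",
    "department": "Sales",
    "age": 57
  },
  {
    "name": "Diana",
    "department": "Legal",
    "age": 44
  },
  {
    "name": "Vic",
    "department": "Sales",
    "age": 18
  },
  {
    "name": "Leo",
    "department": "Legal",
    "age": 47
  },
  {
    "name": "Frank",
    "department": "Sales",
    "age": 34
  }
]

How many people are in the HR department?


Scanning records for department = HR
  No matches found
Count: 0

ANSWER: 0


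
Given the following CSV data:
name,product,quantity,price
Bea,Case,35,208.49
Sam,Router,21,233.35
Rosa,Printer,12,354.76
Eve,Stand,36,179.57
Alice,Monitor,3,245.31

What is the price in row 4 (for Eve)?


Row 4: Eve
Column 'price' = 179.57

ANSWER: 179.57


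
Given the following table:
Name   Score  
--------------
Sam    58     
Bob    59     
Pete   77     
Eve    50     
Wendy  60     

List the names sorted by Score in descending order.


Sorting by Score (descending):
  Pete: 77
  Wendy: 60
  Bob: 59
  Sam: 58
  Eve: 50


ANSWER: Pete, Wendy, Bob, Sam, Eve


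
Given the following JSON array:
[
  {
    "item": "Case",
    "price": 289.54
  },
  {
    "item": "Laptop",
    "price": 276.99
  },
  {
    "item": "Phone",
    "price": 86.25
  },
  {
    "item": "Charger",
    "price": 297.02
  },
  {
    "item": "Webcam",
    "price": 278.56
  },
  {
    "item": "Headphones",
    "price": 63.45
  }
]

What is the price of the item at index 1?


Array index 1 -> Laptop
price = 276.99

ANSWER: 276.99


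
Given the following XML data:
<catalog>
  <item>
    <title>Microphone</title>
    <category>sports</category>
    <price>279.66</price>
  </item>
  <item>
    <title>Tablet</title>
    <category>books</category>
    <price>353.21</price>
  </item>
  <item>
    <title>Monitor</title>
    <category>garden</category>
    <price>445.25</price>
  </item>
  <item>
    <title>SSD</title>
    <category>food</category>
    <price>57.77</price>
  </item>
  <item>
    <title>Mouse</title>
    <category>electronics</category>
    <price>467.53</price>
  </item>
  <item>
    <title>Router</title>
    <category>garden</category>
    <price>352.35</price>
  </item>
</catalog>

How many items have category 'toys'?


Scanning <item> elements for <category>toys</category>:
Count: 0

ANSWER: 0


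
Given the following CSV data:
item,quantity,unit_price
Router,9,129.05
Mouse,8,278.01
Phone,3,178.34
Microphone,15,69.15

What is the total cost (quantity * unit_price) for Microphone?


Row: Microphone
quantity = 15
unit_price = 69.15
total = 15 * 69.15 = 1037.25

ANSWER: 1037.25


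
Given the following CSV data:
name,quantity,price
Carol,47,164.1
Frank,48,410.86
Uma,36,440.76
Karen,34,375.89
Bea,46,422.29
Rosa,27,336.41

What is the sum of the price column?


Values in 'price' column:
  Row 1: 164.1
  Row 2: 410.86
  Row 3: 440.76
  Row 4: 375.89
  Row 5: 422.29
  Row 6: 336.41
Sum = 164.1 + 410.86 + 440.76 + 375.89 + 422.29 + 336.41 = 2150.31

ANSWER: 2150.31


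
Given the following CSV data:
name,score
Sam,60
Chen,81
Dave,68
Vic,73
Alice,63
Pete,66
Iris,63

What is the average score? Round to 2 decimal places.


Scores: 60, 81, 68, 73, 63, 66, 63
Sum = 474
Count = 7
Average = 474 / 7 = 67.71

ANSWER: 67.71


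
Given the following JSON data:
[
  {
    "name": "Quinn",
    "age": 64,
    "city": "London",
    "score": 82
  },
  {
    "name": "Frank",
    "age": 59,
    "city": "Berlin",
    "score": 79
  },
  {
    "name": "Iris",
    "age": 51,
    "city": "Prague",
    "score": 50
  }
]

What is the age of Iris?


Looking up record where name = Iris
Record index: 2
Field 'age' = 51

ANSWER: 51


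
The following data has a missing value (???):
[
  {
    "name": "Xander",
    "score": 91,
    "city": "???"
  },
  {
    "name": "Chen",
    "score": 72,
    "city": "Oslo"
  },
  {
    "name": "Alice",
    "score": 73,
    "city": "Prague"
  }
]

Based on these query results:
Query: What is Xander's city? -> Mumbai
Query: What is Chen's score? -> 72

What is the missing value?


The missing value is Xander's city
From query: Xander's city = Mumbai

ANSWER: Mumbai


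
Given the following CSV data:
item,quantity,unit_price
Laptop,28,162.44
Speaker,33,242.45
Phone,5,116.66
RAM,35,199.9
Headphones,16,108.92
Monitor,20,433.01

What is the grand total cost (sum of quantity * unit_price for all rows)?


Computing row totals:
  Laptop: 28 * 162.44 = 4548.32
  Speaker: 33 * 242.45 = 8000.85
  Phone: 5 * 116.66 = 583.3
  RAM: 35 * 199.9 = 6996.5
  Headphones: 16 * 108.92 = 1742.72
  Monitor: 20 * 433.01 = 8660.2
Grand total = 4548.32 + 8000.85 + 583.3 + 6996.5 + 1742.72 + 8660.2 = 30531.89

ANSWER: 30531.89


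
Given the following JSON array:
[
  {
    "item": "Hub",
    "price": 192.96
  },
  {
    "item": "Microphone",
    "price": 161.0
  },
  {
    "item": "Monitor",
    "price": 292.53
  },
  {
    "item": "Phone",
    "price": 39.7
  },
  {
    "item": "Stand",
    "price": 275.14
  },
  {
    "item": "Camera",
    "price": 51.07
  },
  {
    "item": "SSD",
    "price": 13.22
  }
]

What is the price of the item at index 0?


Array index 0 -> Hub
price = 192.96

ANSWER: 192.96


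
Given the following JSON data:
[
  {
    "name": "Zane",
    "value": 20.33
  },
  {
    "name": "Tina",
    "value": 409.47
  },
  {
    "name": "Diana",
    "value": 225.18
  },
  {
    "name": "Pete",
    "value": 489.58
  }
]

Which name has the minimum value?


Comparing values:
  Zane: 20.33
  Tina: 409.47
  Diana: 225.18
  Pete: 489.58
Minimum: Zane (20.33)

ANSWER: Zane


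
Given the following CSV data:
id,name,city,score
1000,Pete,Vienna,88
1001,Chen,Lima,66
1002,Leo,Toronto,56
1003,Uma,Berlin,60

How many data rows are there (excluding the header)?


Counting rows (excluding header):
Header: id,name,city,score
Data rows: 4

ANSWER: 4


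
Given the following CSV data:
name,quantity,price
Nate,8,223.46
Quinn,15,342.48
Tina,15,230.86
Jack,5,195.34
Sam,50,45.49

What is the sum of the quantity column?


Values in 'quantity' column:
  Row 1: 8
  Row 2: 15
  Row 3: 15
  Row 4: 5
  Row 5: 50
Sum = 8 + 15 + 15 + 5 + 50 = 93

ANSWER: 93


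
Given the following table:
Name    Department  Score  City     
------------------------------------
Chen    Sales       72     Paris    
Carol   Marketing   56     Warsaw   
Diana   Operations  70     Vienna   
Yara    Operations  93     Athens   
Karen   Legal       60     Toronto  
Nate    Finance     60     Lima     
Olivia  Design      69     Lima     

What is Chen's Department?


Row 1: Chen
Department = Sales

ANSWER: Sales


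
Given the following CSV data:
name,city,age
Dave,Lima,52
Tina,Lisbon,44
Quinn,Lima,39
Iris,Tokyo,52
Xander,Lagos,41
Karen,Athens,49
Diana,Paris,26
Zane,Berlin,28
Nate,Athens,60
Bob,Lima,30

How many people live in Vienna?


Scanning city column for 'Vienna':
Total matches: 0

ANSWER: 0


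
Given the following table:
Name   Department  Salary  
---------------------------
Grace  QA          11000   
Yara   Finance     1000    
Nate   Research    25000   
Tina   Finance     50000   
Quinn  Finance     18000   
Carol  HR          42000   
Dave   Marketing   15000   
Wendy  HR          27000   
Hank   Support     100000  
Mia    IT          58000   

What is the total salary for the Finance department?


Finance department members:
  Yara: 1000
  Tina: 50000
  Quinn: 18000
Total = 1000 + 50000 + 18000 = 69000

ANSWER: 69000


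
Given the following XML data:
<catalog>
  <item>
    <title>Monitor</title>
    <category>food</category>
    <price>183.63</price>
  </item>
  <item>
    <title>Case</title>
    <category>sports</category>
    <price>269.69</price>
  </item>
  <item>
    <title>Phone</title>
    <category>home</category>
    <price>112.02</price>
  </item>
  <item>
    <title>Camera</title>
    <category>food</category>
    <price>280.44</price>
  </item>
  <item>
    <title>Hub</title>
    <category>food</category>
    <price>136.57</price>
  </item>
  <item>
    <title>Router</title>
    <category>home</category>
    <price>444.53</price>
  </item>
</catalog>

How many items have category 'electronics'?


Scanning <item> elements for <category>electronics</category>:
Count: 0

ANSWER: 0


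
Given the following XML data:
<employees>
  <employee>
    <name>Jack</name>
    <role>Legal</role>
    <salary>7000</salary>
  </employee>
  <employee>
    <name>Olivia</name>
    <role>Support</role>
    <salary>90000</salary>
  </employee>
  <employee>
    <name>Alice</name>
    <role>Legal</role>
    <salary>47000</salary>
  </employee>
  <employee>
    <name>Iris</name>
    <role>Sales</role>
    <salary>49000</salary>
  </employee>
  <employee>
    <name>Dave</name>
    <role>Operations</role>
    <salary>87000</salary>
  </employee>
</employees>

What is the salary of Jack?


Searching for <employee> with <name>Jack</name>
Found at position 1
<salary>7000</salary>

ANSWER: 7000


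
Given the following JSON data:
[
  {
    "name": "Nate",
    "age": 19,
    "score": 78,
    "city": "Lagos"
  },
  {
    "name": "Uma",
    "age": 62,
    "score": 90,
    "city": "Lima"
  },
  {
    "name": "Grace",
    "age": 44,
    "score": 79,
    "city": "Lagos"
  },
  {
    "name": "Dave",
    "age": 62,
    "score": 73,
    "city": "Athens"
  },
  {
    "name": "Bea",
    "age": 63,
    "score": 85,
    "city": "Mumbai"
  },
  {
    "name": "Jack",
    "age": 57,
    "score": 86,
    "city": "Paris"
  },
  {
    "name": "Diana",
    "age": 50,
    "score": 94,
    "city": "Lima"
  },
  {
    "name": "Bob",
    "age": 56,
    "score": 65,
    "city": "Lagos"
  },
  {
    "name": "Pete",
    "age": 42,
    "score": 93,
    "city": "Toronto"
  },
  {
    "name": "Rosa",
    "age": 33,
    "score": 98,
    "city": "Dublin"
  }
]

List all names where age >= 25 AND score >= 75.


Checking both conditions:
  Nate (age=19, score=78) -> no
  Uma (age=62, score=90) -> YES
  Grace (age=44, score=79) -> YES
  Dave (age=62, score=73) -> no
  Bea (age=63, score=85) -> YES
  Jack (age=57, score=86) -> YES
  Diana (age=50, score=94) -> YES
  Bob (age=56, score=65) -> no
  Pete (age=42, score=93) -> YES
  Rosa (age=33, score=98) -> YES


ANSWER: Uma, Grace, Bea, Jack, Diana, Pete, Rosa


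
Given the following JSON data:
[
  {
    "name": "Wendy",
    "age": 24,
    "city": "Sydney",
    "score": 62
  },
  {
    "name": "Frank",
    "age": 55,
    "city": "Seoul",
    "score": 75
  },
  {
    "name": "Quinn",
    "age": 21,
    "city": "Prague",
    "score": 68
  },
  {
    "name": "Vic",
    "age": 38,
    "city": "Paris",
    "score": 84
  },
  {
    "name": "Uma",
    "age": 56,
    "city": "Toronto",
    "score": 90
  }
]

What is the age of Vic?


Looking up record where name = Vic
Record index: 3
Field 'age' = 38

ANSWER: 38


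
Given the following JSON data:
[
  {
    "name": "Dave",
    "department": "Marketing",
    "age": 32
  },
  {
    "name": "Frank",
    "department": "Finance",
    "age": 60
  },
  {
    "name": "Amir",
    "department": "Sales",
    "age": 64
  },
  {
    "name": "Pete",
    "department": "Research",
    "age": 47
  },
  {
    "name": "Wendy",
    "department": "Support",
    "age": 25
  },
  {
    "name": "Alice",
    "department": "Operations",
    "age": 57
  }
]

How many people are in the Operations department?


Scanning records for department = Operations
  Record 5: Alice
Count: 1

ANSWER: 1


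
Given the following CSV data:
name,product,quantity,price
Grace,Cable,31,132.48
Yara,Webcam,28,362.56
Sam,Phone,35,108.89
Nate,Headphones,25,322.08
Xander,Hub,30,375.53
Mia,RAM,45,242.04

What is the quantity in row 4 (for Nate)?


Row 4: Nate
Column 'quantity' = 25

ANSWER: 25


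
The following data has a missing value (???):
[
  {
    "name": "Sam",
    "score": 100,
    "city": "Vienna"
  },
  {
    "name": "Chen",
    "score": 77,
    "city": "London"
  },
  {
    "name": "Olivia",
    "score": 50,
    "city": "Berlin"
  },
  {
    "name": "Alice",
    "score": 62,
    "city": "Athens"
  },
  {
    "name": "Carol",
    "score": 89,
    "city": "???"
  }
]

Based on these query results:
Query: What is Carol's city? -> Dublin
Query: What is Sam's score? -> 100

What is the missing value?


The missing value is Carol's city
From query: Carol's city = Dublin

ANSWER: Dublin


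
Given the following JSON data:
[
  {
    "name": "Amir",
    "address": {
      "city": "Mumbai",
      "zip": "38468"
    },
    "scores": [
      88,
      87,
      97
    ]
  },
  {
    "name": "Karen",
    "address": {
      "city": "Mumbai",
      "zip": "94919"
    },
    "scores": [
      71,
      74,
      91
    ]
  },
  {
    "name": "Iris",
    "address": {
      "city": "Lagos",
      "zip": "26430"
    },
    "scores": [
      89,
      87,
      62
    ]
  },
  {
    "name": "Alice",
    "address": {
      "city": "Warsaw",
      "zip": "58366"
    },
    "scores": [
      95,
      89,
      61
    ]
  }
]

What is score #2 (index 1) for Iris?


Path: records[2].scores[1]
Value: 87

ANSWER: 87


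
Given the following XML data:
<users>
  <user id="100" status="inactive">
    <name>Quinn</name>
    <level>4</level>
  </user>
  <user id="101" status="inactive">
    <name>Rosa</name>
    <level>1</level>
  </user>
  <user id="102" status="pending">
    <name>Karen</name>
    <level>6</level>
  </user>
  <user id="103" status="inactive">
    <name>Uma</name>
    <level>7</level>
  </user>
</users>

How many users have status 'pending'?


Counting users with status='pending':
  Karen (id=102) -> MATCH
Count: 1

ANSWER: 1


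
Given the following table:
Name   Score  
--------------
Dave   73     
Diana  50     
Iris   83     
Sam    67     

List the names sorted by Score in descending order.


Sorting by Score (descending):
  Iris: 83
  Dave: 73
  Sam: 67
  Diana: 50


ANSWER: Iris, Dave, Sam, Diana


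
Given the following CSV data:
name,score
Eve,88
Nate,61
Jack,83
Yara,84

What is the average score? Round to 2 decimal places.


Scores: 88, 61, 83, 84
Sum = 316
Count = 4
Average = 316 / 4 = 79.00

ANSWER: 79.00


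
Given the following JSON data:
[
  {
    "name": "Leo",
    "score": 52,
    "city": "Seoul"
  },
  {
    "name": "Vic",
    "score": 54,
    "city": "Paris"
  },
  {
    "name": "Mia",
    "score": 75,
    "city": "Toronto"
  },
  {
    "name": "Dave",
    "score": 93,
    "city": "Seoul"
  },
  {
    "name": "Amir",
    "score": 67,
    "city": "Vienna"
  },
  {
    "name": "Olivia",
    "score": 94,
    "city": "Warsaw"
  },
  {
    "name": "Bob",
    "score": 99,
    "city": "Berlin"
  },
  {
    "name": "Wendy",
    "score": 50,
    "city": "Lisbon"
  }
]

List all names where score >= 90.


Filtering records where score >= 90:
  Leo (score=52) -> no
  Vic (score=54) -> no
  Mia (score=75) -> no
  Dave (score=93) -> YES
  Amir (score=67) -> no
  Olivia (score=94) -> YES
  Bob (score=99) -> YES
  Wendy (score=50) -> no


ANSWER: Dave, Olivia, Bob


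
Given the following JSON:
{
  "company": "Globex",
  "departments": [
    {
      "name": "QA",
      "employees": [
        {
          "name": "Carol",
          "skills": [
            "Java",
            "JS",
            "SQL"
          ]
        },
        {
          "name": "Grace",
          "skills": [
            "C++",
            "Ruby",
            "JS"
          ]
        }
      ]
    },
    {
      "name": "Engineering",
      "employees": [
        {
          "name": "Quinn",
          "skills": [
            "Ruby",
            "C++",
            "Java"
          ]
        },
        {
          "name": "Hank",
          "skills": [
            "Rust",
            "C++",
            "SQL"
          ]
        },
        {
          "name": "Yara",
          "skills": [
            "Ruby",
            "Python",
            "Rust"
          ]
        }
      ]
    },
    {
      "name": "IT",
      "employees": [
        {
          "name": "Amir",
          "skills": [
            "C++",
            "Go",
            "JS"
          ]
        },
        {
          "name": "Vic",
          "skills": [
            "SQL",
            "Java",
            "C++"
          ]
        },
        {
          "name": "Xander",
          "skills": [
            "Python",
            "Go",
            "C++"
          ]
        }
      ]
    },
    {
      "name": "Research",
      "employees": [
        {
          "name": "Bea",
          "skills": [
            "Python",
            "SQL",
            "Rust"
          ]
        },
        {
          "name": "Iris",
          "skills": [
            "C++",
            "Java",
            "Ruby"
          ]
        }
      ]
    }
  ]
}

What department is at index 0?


Path: departments[0].name
Value: QA

ANSWER: QA


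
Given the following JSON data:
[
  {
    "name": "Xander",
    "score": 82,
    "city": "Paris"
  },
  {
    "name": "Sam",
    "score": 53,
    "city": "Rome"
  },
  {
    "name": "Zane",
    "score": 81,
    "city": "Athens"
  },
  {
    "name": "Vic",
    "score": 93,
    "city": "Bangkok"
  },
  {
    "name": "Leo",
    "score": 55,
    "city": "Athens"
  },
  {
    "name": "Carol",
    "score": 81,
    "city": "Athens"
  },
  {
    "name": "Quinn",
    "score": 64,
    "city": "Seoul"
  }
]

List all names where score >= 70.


Filtering records where score >= 70:
  Xander (score=82) -> YES
  Sam (score=53) -> no
  Zane (score=81) -> YES
  Vic (score=93) -> YES
  Leo (score=55) -> no
  Carol (score=81) -> YES
  Quinn (score=64) -> no


ANSWER: Xander, Zane, Vic, Carol


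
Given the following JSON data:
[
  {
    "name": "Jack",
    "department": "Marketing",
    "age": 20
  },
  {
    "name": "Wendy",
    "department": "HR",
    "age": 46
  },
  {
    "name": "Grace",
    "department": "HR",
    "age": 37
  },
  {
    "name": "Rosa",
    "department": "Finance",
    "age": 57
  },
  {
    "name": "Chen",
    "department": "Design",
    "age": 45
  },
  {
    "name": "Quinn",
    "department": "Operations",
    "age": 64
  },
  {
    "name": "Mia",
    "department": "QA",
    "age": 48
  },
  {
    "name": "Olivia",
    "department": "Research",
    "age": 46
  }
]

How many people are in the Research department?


Scanning records for department = Research
  Record 7: Olivia
Count: 1

ANSWER: 1


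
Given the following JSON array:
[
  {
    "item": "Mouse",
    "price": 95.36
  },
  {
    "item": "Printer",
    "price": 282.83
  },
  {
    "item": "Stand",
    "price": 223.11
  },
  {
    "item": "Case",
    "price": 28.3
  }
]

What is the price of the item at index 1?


Array index 1 -> Printer
price = 282.83

ANSWER: 282.83


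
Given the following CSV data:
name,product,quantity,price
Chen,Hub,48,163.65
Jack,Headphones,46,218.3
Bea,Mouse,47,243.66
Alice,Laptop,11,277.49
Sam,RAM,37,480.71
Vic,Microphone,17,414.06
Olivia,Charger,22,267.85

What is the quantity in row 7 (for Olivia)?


Row 7: Olivia
Column 'quantity' = 22

ANSWER: 22
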